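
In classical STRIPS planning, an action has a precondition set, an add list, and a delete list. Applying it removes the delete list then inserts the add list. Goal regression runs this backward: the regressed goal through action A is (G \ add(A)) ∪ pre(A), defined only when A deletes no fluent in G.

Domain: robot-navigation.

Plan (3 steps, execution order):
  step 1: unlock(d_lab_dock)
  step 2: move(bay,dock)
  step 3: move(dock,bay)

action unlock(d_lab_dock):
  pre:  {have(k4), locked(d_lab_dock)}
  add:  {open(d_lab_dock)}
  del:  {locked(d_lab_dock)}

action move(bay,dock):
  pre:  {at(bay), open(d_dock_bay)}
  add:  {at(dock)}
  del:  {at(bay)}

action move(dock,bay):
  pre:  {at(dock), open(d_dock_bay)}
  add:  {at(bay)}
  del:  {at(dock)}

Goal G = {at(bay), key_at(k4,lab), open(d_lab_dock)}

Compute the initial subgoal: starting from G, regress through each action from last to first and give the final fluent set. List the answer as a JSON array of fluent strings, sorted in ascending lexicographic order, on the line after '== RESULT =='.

Regress step by step:
  through step 3 (move(dock,bay)): drop {at(bay)}, keep {key_at(k4,lab), open(d_lab_dock)}, require {at(dock), open(d_dock_bay)}
    → {at(dock), key_at(k4,lab), open(d_dock_bay), open(d_lab_dock)}
  through step 2 (move(bay,dock)): drop {at(dock)}, keep {key_at(k4,lab), open(d_dock_bay), open(d_lab_dock)}, require {at(bay), open(d_dock_bay)}
    → {at(bay), key_at(k4,lab), open(d_dock_bay), open(d_lab_dock)}
  through step 1 (unlock(d_lab_dock)): drop {open(d_lab_dock)}, keep {at(bay), key_at(k4,lab), open(d_dock_bay)}, require {have(k4), locked(d_lab_dock)}
    → {at(bay), have(k4), key_at(k4,lab), locked(d_lab_dock), open(d_dock_bay)}

== RESULT ==
["at(bay)", "have(k4)", "key_at(k4,lab)", "locked(d_lab_dock)", "open(d_dock_bay)"]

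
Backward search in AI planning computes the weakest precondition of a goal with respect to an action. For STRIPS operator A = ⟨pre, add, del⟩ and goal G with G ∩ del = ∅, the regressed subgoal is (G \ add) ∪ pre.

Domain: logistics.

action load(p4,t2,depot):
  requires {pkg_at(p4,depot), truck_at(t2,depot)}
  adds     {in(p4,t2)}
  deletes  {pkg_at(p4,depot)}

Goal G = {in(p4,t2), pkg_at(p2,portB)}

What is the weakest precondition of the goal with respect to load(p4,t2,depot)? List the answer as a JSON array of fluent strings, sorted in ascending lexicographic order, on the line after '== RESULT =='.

Compute (G \ add) ∪ pre:
  G ∩ del = {}  (empty — regression defined)
  G \ add = {in(p4,t2), pkg_at(p2,portB)} \ {in(p4,t2)} = {pkg_at(p2,portB)}
  ∪ pre   = {pkg_at(p2,portB)} ∪ {pkg_at(p4,depot), truck_at(t2,depot)}
          = {pkg_at(p2,portB), pkg_at(p4,depot), truck_at(t2,depot)}

== RESULT ==
["pkg_at(p2,portB)", "pkg_at(p4,depot)", "truck_at(t2,depot)"]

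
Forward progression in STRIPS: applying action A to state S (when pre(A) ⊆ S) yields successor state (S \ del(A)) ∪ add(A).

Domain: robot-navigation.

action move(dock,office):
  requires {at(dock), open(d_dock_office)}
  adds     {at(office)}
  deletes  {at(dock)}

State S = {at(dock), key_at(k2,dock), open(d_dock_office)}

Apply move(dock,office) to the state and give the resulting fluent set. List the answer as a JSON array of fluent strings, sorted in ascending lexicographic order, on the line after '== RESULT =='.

Compute (S \ del) ∪ add:
  pre ⊆ S: {at(dock), open(d_dock_office)} ⊆ S  — applicable
  S \ del = {key_at(k2,dock), open(d_dock_office)}
  ∪ add   = {at(office), key_at(k2,dock), open(d_dock_office)}

== RESULT ==
["at(office)", "key_at(k2,dock)", "open(d_dock_office)"]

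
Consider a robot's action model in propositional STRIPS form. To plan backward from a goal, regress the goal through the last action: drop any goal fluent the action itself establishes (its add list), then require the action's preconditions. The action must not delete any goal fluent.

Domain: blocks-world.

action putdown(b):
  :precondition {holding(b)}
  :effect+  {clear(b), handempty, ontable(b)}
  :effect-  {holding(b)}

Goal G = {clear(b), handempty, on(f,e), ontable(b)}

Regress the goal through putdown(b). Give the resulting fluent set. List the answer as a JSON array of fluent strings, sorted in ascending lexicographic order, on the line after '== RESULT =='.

Compute (G \ add) ∪ pre:
  G ∩ del = {}  (empty — regression defined)
  G \ add = {clear(b), handempty, on(f,e), ontable(b)} \ {clear(b), handempty, ontable(b)} = {on(f,e)}
  ∪ pre   = {on(f,e)} ∪ {holding(b)}
          = {holding(b), on(f,e)}

== RESULT ==
["holding(b)", "on(f,e)"]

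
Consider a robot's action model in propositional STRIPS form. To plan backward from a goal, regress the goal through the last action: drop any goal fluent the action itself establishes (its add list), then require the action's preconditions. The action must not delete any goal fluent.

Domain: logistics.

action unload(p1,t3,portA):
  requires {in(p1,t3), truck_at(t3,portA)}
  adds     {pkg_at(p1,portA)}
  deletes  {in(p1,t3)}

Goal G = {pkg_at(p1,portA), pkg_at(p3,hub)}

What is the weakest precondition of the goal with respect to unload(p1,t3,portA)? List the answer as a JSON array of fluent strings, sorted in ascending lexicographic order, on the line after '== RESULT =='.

Compute (G \ add) ∪ pre:
  G ∩ del = {}  (empty — regression defined)
  G \ add = {pkg_at(p1,portA), pkg_at(p3,hub)} \ {pkg_at(p1,portA)} = {pkg_at(p3,hub)}
  ∪ pre   = {pkg_at(p3,hub)} ∪ {in(p1,t3), truck_at(t3,portA)}
          = {in(p1,t3), pkg_at(p3,hub), truck_at(t3,portA)}

== RESULT ==
["in(p1,t3)", "pkg_at(p3,hub)", "truck_at(t3,portA)"]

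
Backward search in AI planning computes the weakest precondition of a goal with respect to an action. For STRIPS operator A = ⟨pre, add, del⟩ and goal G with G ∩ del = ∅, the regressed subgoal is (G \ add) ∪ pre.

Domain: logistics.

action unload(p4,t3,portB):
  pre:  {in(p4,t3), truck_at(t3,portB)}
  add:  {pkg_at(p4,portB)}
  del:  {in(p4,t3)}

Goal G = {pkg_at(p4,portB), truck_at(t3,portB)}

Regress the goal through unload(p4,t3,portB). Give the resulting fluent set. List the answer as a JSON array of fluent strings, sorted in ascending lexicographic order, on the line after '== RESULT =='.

Compute (G \ add) ∪ pre:
  G ∩ del = {}  (empty — regression defined)
  G \ add = {pkg_at(p4,portB), truck_at(t3,portB)} \ {pkg_at(p4,portB)} = {truck_at(t3,portB)}
  ∪ pre   = {truck_at(t3,portB)} ∪ {in(p4,t3), truck_at(t3,portB)}
          = {in(p4,t3), truck_at(t3,portB)}

== RESULT ==
["in(p4,t3)", "truck_at(t3,portB)"]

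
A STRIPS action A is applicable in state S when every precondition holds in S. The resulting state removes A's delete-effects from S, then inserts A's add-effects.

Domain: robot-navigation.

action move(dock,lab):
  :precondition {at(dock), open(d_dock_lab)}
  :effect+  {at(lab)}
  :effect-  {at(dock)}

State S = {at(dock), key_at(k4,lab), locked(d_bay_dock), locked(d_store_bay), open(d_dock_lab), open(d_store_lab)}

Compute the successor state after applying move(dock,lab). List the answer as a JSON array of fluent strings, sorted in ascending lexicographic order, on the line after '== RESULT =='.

Compute (S \ del) ∪ add:
  pre ⊆ S: {at(dock), open(d_dock_lab)} ⊆ S  — applicable
  S \ del = {key_at(k4,lab), locked(d_bay_dock), locked(d_store_bay), open(d_dock_lab), open(d_store_lab)}
  ∪ add   = {at(lab), key_at(k4,lab), locked(d_bay_dock), locked(d_store_bay), open(d_dock_lab), open(d_store_lab)}

== RESULT ==
["at(lab)", "key_at(k4,lab)", "locked(d_bay_dock)", "locked(d_store_bay)", "open(d_dock_lab)", "open(d_store_lab)"]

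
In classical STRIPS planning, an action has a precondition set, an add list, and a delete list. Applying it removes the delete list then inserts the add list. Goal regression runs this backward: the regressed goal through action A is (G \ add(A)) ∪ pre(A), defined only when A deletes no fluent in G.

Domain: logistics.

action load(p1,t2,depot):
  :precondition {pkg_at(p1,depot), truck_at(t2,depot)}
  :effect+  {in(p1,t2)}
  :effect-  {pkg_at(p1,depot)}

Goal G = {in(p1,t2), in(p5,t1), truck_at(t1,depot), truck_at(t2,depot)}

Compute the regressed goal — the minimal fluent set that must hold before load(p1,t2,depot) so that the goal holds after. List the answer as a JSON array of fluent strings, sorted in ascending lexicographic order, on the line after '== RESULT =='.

Compute (G \ add) ∪ pre:
  G ∩ del = {}  (empty — regression defined)
  G \ add = {in(p1,t2), in(p5,t1), truck_at(t1,depot), truck_at(t2,depot)} \ {in(p1,t2)} = {in(p5,t1), truck_at(t1,depot), truck_at(t2,depot)}
  ∪ pre   = {in(p5,t1), truck_at(t1,depot), truck_at(t2,depot)} ∪ {pkg_at(p1,depot), truck_at(t2,depot)}
          = {in(p5,t1), pkg_at(p1,depot), truck_at(t1,depot), truck_at(t2,depot)}

== RESULT ==
["in(p5,t1)", "pkg_at(p1,depot)", "truck_at(t1,depot)", "truck_at(t2,depot)"]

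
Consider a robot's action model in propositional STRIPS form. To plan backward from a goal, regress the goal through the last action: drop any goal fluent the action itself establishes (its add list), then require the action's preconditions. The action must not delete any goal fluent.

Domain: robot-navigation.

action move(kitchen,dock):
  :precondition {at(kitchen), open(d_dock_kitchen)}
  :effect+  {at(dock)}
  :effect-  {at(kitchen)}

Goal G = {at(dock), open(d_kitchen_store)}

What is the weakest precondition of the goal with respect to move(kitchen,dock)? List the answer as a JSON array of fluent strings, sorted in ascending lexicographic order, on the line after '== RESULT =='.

Regress:
  G ∩ del = {}  (empty — regression defined)
  G \ add = {at(dock), open(d_kitchen_store)} \ {at(dock)} = {open(d_kitchen_store)}
  ∪ pre   = {open(d_kitchen_store)} ∪ {at(kitchen), open(d_dock_kitchen)}
          = {at(kitchen), open(d_dock_kitchen), open(d_kitchen_store)}

== RESULT ==
["at(kitchen)", "open(d_dock_kitchen)", "open(d_kitchen_store)"]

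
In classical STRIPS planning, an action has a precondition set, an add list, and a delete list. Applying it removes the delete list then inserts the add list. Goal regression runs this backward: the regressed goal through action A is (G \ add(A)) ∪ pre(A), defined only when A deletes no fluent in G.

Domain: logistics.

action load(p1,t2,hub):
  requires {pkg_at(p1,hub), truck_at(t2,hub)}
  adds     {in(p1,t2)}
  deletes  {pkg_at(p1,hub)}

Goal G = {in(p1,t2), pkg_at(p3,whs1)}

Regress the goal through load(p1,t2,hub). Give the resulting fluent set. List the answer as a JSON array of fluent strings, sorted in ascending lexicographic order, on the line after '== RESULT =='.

Compute (G \ add) ∪ pre:
  G ∩ del = {}  (empty — regression defined)
  G \ add = {in(p1,t2), pkg_at(p3,whs1)} \ {in(p1,t2)} = {pkg_at(p3,whs1)}
  ∪ pre   = {pkg_at(p3,whs1)} ∪ {pkg_at(p1,hub), truck_at(t2,hub)}
          = {pkg_at(p1,hub), pkg_at(p3,whs1), truck_at(t2,hub)}

== RESULT ==
["pkg_at(p1,hub)", "pkg_at(p3,whs1)", "truck_at(t2,hub)"]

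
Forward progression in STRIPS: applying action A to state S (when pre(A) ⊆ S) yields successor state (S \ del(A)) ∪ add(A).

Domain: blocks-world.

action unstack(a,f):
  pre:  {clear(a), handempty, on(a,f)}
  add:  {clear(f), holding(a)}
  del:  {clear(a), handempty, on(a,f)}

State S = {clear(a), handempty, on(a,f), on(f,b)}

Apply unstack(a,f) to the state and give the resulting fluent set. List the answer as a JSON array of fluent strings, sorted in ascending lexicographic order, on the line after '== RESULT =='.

Progress:
  pre ⊆ S: {clear(a), handempty, on(a,f)} ⊆ S  — applicable
  S \ del = {on(f,b)}
  ∪ add   = {clear(f), holding(a), on(f,b)}

== RESULT ==
["clear(f)", "holding(a)", "on(f,b)"]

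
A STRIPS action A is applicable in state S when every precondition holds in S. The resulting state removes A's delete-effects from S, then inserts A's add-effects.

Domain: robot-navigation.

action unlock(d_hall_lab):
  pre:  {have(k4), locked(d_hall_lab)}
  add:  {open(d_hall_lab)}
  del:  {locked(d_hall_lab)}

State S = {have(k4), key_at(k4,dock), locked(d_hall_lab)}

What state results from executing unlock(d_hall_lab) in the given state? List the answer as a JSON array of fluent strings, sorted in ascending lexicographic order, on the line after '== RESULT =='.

Compute (S \ del) ∪ add:
  pre ⊆ S: {have(k4), locked(d_hall_lab)} ⊆ S  — applicable
  S \ del = {have(k4), key_at(k4,dock)}
  ∪ add   = {have(k4), key_at(k4,dock), open(d_hall_lab)}

== RESULT ==
["have(k4)", "key_at(k4,dock)", "open(d_hall_lab)"]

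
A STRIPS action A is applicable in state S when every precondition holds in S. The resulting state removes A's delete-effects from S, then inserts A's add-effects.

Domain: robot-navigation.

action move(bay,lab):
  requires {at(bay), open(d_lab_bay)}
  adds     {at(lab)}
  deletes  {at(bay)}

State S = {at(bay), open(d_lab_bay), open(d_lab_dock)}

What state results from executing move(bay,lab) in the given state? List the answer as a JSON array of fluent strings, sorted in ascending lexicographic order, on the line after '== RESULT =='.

Progress:
  pre ⊆ S: {at(bay), open(d_lab_bay)} ⊆ S  — applicable
  S \ del = {open(d_lab_bay), open(d_lab_dock)}
  ∪ add   = {at(lab), open(d_lab_bay), open(d_lab_dock)}

== RESULT ==
["at(lab)", "open(d_lab_bay)", "open(d_lab_dock)"]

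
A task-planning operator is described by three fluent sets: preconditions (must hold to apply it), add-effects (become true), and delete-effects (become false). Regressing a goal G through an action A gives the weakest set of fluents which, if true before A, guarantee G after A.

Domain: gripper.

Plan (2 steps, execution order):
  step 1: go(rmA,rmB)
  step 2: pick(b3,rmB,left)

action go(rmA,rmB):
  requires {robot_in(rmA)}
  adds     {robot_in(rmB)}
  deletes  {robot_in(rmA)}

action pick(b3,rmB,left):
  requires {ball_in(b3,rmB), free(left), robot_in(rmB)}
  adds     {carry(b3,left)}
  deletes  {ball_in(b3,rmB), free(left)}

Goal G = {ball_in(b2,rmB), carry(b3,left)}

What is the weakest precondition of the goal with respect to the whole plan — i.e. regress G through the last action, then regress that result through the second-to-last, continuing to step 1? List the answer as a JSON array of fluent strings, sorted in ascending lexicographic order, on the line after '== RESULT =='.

Work backward from the goal:
  through step 2 (pick(b3,rmB,left)): drop {carry(b3,left)}, keep {ball_in(b2,rmB)}, require {ball_in(b3,rmB), free(left), robot_in(rmB)}
    → {ball_in(b2,rmB), ball_in(b3,rmB), free(left), robot_in(rmB)}
  through step 1 (go(rmA,rmB)): drop {robot_in(rmB)}, keep {ball_in(b2,rmB), ball_in(b3,rmB), free(left)}, require {robot_in(rmA)}
    → {ball_in(b2,rmB), ball_in(b3,rmB), free(left), robot_in(rmA)}

== RESULT ==
["ball_in(b2,rmB)", "ball_in(b3,rmB)", "free(left)", "robot_in(rmA)"]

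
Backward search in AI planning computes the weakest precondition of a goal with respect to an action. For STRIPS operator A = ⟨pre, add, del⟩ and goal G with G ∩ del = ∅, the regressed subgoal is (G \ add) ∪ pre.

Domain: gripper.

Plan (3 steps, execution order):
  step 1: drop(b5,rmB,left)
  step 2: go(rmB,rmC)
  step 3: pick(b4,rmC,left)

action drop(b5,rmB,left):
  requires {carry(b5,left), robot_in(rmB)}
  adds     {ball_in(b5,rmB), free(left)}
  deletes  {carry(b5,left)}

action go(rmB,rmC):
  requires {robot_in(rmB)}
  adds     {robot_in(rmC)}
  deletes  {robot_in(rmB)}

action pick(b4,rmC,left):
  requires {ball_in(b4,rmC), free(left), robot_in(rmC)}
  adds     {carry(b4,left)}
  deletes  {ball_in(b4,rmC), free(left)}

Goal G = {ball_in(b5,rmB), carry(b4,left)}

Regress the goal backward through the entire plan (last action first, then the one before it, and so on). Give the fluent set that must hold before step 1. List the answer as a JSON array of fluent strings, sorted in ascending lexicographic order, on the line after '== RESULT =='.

Work backward from the goal:
  through step 3 (pick(b4,rmC,left)): drop {carry(b4,left)}, keep {ball_in(b5,rmB)}, require {ball_in(b4,rmC), free(left), robot_in(rmC)}
    → {ball_in(b4,rmC), ball_in(b5,rmB), free(left), robot_in(rmC)}
  through step 2 (go(rmB,rmC)): drop {robot_in(rmC)}, keep {ball_in(b4,rmC), ball_in(b5,rmB), free(left)}, require {robot_in(rmB)}
    → {ball_in(b4,rmC), ball_in(b5,rmB), free(left), robot_in(rmB)}
  through step 1 (drop(b5,rmB,left)): drop {ball_in(b5,rmB), free(left)}, keep {ball_in(b4,rmC), robot_in(rmB)}, require {carry(b5,left), robot_in(rmB)}
    → {ball_in(b4,rmC), carry(b5,left), robot_in(rmB)}

== RESULT ==
["ball_in(b4,rmC)", "carry(b5,left)", "robot_in(rmB)"]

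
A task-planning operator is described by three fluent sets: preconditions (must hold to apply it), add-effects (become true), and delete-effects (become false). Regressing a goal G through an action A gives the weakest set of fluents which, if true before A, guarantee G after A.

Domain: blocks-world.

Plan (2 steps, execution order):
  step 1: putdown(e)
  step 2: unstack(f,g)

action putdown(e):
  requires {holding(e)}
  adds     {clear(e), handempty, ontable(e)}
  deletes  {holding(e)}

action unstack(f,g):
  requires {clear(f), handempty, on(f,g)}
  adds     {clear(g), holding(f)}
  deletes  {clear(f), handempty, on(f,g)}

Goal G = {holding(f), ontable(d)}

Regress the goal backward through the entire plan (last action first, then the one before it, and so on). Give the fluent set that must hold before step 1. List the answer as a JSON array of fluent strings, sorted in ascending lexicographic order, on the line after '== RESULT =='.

Work backward from the goal:
  through step 2 (unstack(f,g)): drop {holding(f)}, keep {ontable(d)}, require {clear(f), handempty, on(f,g)}
    → {clear(f), handempty, on(f,g), ontable(d)}
  through step 1 (putdown(e)): drop {handempty}, keep {clear(f), on(f,g), ontable(d)}, require {holding(e)}
    → {clear(f), holding(e), on(f,g), ontable(d)}

== RESULT ==
["clear(f)", "holding(e)", "on(f,g)", "ontable(d)"]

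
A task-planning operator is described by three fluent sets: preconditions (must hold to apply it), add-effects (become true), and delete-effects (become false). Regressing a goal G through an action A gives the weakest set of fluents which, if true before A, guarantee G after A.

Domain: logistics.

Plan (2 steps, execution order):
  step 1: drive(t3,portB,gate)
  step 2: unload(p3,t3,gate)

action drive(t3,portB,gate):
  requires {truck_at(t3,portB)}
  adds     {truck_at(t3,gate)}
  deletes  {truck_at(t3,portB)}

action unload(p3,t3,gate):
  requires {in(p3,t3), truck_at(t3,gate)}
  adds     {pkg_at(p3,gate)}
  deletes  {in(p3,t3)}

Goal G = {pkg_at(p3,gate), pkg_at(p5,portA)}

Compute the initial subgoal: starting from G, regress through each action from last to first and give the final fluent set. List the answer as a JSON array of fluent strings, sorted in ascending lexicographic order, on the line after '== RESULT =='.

Regress step by step:
  through step 2 (unload(p3,t3,gate)): drop {pkg_at(p3,gate)}, keep {pkg_at(p5,portA)}, require {in(p3,t3), truck_at(t3,gate)}
    → {in(p3,t3), pkg_at(p5,portA), truck_at(t3,gate)}
  through step 1 (drive(t3,portB,gate)): drop {truck_at(t3,gate)}, keep {in(p3,t3), pkg_at(p5,portA)}, require {truck_at(t3,portB)}
    → {in(p3,t3), pkg_at(p5,portA), truck_at(t3,portB)}

== RESULT ==
["in(p3,t3)", "pkg_at(p5,portA)", "truck_at(t3,portB)"]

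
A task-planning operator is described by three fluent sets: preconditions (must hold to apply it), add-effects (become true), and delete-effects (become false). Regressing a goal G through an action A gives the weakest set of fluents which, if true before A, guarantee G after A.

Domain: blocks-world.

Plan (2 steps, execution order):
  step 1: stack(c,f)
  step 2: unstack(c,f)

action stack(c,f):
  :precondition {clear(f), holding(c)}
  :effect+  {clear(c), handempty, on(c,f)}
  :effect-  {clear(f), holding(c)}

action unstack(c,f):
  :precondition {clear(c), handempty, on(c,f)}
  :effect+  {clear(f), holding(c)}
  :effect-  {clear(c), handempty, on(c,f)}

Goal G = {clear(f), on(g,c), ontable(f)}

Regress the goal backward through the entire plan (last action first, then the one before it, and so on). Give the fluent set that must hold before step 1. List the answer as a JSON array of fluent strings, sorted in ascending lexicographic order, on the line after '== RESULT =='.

Regress step by step:
  through step 2 (unstack(c,f)): drop {clear(f)}, keep {on(g,c), ontable(f)}, require {clear(c), handempty, on(c,f)}
    → {clear(c), handempty, on(c,f), on(g,c), ontable(f)}
  through step 1 (stack(c,f)): drop {clear(c), handempty, on(c,f)}, keep {on(g,c), ontable(f)}, require {clear(f), holding(c)}
    → {clear(f), holding(c), on(g,c), ontable(f)}

== RESULT ==
["clear(f)", "holding(c)", "on(g,c)", "ontable(f)"]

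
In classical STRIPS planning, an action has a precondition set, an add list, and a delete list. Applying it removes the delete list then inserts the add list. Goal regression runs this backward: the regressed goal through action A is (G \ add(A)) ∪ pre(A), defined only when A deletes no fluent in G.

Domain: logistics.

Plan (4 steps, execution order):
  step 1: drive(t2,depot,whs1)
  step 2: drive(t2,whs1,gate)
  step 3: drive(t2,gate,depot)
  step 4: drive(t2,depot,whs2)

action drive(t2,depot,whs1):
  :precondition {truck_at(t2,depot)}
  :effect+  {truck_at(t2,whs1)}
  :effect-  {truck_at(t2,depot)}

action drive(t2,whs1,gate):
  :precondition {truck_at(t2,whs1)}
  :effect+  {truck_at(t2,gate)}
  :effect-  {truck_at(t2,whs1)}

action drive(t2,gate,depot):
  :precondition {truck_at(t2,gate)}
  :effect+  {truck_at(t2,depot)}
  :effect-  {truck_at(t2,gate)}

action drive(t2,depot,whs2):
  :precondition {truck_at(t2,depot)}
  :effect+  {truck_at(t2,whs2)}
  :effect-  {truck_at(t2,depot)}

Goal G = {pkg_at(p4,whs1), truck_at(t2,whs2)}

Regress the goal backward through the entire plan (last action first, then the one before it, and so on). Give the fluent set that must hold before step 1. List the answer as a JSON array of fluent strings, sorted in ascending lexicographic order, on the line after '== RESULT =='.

Regress step by step:
  through step 4 (drive(t2,depot,whs2)): drop {truck_at(t2,whs2)}, keep {pkg_at(p4,whs1)}, require {truck_at(t2,depot)}
    → {pkg_at(p4,whs1), truck_at(t2,depot)}
  through step 3 (drive(t2,gate,depot)): drop {truck_at(t2,depot)}, keep {pkg_at(p4,whs1)}, require {truck_at(t2,gate)}
    → {pkg_at(p4,whs1), truck_at(t2,gate)}
  through step 2 (drive(t2,whs1,gate)): drop {truck_at(t2,gate)}, keep {pkg_at(p4,whs1)}, require {truck_at(t2,whs1)}
    → {pkg_at(p4,whs1), truck_at(t2,whs1)}
  through step 1 (drive(t2,depot,whs1)): drop {truck_at(t2,whs1)}, keep {pkg_at(p4,whs1)}, require {truck_at(t2,depot)}
    → {pkg_at(p4,whs1), truck_at(t2,depot)}

== RESULT ==
["pkg_at(p4,whs1)", "truck_at(t2,depot)"]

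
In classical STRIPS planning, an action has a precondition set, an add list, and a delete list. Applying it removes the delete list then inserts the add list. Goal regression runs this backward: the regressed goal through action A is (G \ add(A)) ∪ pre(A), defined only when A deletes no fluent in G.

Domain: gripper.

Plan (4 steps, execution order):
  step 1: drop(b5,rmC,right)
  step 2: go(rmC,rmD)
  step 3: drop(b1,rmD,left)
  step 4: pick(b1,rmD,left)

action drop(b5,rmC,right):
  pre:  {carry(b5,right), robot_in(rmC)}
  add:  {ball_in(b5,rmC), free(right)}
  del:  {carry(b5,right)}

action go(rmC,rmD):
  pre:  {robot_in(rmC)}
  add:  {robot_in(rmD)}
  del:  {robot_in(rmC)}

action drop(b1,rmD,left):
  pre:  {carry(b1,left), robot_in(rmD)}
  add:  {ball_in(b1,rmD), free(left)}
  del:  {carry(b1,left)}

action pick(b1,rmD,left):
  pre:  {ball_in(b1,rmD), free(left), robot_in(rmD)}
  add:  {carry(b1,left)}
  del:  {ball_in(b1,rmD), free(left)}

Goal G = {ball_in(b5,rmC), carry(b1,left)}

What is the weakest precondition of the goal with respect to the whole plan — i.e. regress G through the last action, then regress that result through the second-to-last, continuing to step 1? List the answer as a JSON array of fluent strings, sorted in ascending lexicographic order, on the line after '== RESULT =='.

Work backward from the goal:
  through step 4 (pick(b1,rmD,left)): drop {carry(b1,left)}, keep {ball_in(b5,rmC)}, require {ball_in(b1,rmD), free(left), robot_in(rmD)}
    → {ball_in(b1,rmD), ball_in(b5,rmC), free(left), robot_in(rmD)}
  through step 3 (drop(b1,rmD,left)): drop {ball_in(b1,rmD), free(left)}, keep {ball_in(b5,rmC), robot_in(rmD)}, require {carry(b1,left), robot_in(rmD)}
    → {ball_in(b5,rmC), carry(b1,left), robot_in(rmD)}
  through step 2 (go(rmC,rmD)): drop {robot_in(rmD)}, keep {ball_in(b5,rmC), carry(b1,left)}, require {robot_in(rmC)}
    → {ball_in(b5,rmC), carry(b1,left), robot_in(rmC)}
  through step 1 (drop(b5,rmC,right)): drop {ball_in(b5,rmC)}, keep {carry(b1,left), robot_in(rmC)}, require {carry(b5,right), robot_in(rmC)}
    → {carry(b1,left), carry(b5,right), robot_in(rmC)}

== RESULT ==
["carry(b1,left)", "carry(b5,right)", "robot_in(rmC)"]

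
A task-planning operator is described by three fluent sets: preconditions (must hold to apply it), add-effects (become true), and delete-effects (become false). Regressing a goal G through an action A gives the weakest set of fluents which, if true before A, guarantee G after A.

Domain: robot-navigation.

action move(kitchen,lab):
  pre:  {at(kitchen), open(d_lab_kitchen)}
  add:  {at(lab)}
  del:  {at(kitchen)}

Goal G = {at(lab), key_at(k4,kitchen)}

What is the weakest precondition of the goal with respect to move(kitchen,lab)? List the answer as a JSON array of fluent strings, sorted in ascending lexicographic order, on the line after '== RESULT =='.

Regress:
  G ∩ del = {}  (empty — regression defined)
  G \ add = {at(lab), key_at(k4,kitchen)} \ {at(lab)} = {key_at(k4,kitchen)}
  ∪ pre   = {key_at(k4,kitchen)} ∪ {at(kitchen), open(d_lab_kitchen)}
          = {at(kitchen), key_at(k4,kitchen), open(d_lab_kitchen)}

== RESULT ==
["at(kitchen)", "key_at(k4,kitchen)", "open(d_lab_kitchen)"]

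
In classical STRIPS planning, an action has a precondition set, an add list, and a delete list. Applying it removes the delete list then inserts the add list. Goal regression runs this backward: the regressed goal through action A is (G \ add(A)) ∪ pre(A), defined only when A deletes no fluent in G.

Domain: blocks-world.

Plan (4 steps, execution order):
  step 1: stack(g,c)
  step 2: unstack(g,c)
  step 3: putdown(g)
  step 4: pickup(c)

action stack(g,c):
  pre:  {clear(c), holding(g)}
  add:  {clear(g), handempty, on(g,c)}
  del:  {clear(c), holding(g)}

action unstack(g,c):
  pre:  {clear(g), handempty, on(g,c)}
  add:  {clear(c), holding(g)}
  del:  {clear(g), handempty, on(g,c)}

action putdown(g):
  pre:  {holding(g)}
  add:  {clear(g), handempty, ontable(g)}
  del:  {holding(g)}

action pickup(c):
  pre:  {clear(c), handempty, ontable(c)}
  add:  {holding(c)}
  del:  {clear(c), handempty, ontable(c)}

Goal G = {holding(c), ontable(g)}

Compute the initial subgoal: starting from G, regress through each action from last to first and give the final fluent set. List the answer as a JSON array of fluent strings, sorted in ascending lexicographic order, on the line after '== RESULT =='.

Work backward from the goal:
  through step 4 (pickup(c)): drop {holding(c)}, keep {ontable(g)}, require {clear(c), handempty, ontable(c)}
    → {clear(c), handempty, ontable(c), ontable(g)}
  through step 3 (putdown(g)): drop {handempty, ontable(g)}, keep {clear(c), ontable(c)}, require {holding(g)}
    → {clear(c), holding(g), ontable(c)}
  through step 2 (unstack(g,c)): drop {clear(c), holding(g)}, keep {ontable(c)}, require {clear(g), handempty, on(g,c)}
    → {clear(g), handempty, on(g,c), ontable(c)}
  through step 1 (stack(g,c)): drop {clear(g), handempty, on(g,c)}, keep {ontable(c)}, require {clear(c), holding(g)}
    → {clear(c), holding(g), ontable(c)}

== RESULT ==
["clear(c)", "holding(g)", "ontable(c)"]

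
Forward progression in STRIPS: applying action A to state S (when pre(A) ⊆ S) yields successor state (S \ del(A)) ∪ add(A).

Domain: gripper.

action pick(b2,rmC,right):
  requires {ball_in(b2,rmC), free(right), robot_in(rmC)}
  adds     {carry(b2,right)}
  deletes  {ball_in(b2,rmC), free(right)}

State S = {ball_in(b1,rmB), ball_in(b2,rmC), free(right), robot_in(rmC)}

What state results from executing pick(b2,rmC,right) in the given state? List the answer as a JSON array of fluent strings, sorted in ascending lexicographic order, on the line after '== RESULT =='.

Compute (S \ del) ∪ add:
  pre ⊆ S: {ball_in(b2,rmC), free(right), robot_in(rmC)} ⊆ S  — applicable
  S \ del = {ball_in(b1,rmB), robot_in(rmC)}
  ∪ add   = {ball_in(b1,rmB), carry(b2,right), robot_in(rmC)}

== RESULT ==
["ball_in(b1,rmB)", "carry(b2,right)", "robot_in(rmC)"]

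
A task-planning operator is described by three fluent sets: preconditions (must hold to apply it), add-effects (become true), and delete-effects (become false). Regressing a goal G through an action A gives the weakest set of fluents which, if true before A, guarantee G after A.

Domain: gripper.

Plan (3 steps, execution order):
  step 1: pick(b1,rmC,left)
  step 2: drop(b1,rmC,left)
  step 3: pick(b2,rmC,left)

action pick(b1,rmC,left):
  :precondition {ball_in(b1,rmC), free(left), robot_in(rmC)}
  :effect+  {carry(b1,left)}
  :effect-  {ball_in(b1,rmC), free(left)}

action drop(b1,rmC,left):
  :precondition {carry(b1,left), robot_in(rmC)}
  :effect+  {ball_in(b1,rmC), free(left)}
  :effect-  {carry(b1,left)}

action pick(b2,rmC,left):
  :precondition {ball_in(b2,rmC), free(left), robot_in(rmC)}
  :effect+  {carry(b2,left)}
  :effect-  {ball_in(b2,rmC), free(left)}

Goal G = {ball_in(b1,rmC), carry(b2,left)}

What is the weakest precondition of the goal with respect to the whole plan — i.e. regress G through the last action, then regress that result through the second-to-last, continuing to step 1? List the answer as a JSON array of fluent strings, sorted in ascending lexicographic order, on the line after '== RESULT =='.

Regress step by step:
  through step 3 (pick(b2,rmC,left)): drop {carry(b2,left)}, keep {ball_in(b1,rmC)}, require {ball_in(b2,rmC), free(left), robot_in(rmC)}
    → {ball_in(b1,rmC), ball_in(b2,rmC), free(left), robot_in(rmC)}
  through step 2 (drop(b1,rmC,left)): drop {ball_in(b1,rmC), free(left)}, keep {ball_in(b2,rmC), robot_in(rmC)}, require {carry(b1,left), robot_in(rmC)}
    → {ball_in(b2,rmC), carry(b1,left), robot_in(rmC)}
  through step 1 (pick(b1,rmC,left)): drop {carry(b1,left)}, keep {ball_in(b2,rmC), robot_in(rmC)}, require {ball_in(b1,rmC), free(left), robot_in(rmC)}
    → {ball_in(b1,rmC), ball_in(b2,rmC), free(left), robot_in(rmC)}

== RESULT ==
["ball_in(b1,rmC)", "ball_in(b2,rmC)", "free(left)", "robot_in(rmC)"]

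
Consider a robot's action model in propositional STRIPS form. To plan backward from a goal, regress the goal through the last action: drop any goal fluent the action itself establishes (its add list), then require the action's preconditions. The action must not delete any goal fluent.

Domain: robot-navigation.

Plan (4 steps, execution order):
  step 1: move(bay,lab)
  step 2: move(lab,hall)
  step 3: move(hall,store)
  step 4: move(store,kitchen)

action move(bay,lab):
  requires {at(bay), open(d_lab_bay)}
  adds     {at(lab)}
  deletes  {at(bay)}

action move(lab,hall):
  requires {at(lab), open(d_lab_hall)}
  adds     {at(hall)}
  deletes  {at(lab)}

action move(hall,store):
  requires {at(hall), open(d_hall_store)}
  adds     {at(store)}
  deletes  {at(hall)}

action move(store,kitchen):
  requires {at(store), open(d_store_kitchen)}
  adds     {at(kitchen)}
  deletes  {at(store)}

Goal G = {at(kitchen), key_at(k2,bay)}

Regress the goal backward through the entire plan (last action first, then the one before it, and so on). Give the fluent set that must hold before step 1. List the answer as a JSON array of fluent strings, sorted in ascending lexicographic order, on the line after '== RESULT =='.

Regress step by step:
  through step 4 (move(store,kitchen)): drop {at(kitchen)}, keep {key_at(k2,bay)}, require {at(store), open(d_store_kitchen)}
    → {at(store), key_at(k2,bay), open(d_store_kitchen)}
  through step 3 (move(hall,store)): drop {at(store)}, keep {key_at(k2,bay), open(d_store_kitchen)}, require {at(hall), open(d_hall_store)}
    → {at(hall), key_at(k2,bay), open(d_hall_store), open(d_store_kitchen)}
  through step 2 (move(lab,hall)): drop {at(hall)}, keep {key_at(k2,bay), open(d_hall_store), open(d_store_kitchen)}, require {at(lab), open(d_lab_hall)}
    → {at(lab), key_at(k2,bay), open(d_hall_store), open(d_lab_hall), open(d_store_kitchen)}
  through step 1 (move(bay,lab)): drop {at(lab)}, keep {key_at(k2,bay), open(d_hall_store), open(d_lab_hall), open(d_store_kitchen)}, require {at(bay), open(d_lab_bay)}
    → {at(bay), key_at(k2,bay), open(d_hall_store), open(d_lab_bay), open(d_lab_hall), open(d_store_kitchen)}

== RESULT ==
["at(bay)", "key_at(k2,bay)", "open(d_hall_store)", "open(d_lab_bay)", "open(d_lab_hall)", "open(d_store_kitchen)"]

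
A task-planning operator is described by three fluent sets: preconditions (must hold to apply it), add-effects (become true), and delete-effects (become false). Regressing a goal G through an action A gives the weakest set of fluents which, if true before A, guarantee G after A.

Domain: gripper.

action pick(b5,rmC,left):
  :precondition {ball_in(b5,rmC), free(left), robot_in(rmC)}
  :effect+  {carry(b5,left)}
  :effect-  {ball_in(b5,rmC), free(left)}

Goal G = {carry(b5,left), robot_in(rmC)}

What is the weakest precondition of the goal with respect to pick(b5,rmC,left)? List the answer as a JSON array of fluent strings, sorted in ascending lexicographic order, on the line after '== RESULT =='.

Compute (G \ add) ∪ pre:
  G ∩ del = {}  (empty — regression defined)
  G \ add = {carry(b5,left), robot_in(rmC)} \ {carry(b5,left)} = {robot_in(rmC)}
  ∪ pre   = {robot_in(rmC)} ∪ {ball_in(b5,rmC), free(left), robot_in(rmC)}
          = {ball_in(b5,rmC), free(left), robot_in(rmC)}

== RESULT ==
["ball_in(b5,rmC)", "free(left)", "robot_in(rmC)"]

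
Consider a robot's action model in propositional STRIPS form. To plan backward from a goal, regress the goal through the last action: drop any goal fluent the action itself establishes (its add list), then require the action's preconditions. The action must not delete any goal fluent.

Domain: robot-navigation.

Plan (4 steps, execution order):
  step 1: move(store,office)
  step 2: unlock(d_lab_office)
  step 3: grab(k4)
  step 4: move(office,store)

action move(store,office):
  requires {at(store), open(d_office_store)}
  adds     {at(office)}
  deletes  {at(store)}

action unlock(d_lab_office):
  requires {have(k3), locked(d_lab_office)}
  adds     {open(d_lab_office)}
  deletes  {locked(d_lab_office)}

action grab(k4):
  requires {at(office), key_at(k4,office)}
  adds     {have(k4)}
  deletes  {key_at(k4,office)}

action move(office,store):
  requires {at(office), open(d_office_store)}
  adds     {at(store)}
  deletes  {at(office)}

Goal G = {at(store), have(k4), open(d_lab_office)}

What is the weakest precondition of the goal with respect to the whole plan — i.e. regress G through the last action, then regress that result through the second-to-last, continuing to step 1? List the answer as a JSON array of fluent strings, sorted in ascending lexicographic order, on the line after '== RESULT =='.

Regress step by step:
  through step 4 (move(office,store)): drop {at(store)}, keep {have(k4), open(d_lab_office)}, require {at(office), open(d_office_store)}
    → {at(office), have(k4), open(d_lab_office), open(d_office_store)}
  through step 3 (grab(k4)): drop {have(k4)}, keep {at(office), open(d_lab_office), open(d_office_store)}, require {at(office), key_at(k4,office)}
    → {at(office), key_at(k4,office), open(d_lab_office), open(d_office_store)}
  through step 2 (unlock(d_lab_office)): drop {open(d_lab_office)}, keep {at(office), key_at(k4,office), open(d_office_store)}, require {have(k3), locked(d_lab_office)}
    → {at(office), have(k3), key_at(k4,office), locked(d_lab_office), open(d_office_store)}
  through step 1 (move(store,office)): drop {at(office)}, keep {have(k3), key_at(k4,office), locked(d_lab_office), open(d_office_store)}, require {at(store), open(d_office_store)}
    → {at(store), have(k3), key_at(k4,office), locked(d_lab_office), open(d_office_store)}

== RESULT ==
["at(store)", "have(k3)", "key_at(k4,office)", "locked(d_lab_office)", "open(d_office_store)"]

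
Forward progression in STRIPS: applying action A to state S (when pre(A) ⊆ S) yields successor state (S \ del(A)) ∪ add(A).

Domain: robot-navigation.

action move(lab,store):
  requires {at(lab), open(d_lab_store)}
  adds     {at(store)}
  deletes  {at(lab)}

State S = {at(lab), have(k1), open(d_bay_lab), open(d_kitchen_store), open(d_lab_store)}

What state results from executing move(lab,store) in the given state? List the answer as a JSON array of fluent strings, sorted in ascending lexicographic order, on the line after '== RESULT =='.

Compute (S \ del) ∪ add:
  pre ⊆ S: {at(lab), open(d_lab_store)} ⊆ S  — applicable
  S \ del = {have(k1), open(d_bay_lab), open(d_kitchen_store), open(d_lab_store)}
  ∪ add   = {at(store), have(k1), open(d_bay_lab), open(d_kitchen_store), open(d_lab_store)}

== RESULT ==
["at(store)", "have(k1)", "open(d_bay_lab)", "open(d_kitchen_store)", "open(d_lab_store)"]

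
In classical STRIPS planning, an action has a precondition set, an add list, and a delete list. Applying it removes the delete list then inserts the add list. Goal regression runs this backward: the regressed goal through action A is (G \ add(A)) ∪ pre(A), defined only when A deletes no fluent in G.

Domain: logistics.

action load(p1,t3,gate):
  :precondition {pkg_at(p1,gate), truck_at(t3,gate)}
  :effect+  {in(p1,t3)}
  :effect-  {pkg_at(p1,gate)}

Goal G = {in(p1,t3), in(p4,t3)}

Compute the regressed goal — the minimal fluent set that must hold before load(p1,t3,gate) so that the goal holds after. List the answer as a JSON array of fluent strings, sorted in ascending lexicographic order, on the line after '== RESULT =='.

Compute (G \ add) ∪ pre:
  G ∩ del = {}  (empty — regression defined)
  G \ add = {in(p1,t3), in(p4,t3)} \ {in(p1,t3)} = {in(p4,t3)}
  ∪ pre   = {in(p4,t3)} ∪ {pkg_at(p1,gate), truck_at(t3,gate)}
          = {in(p4,t3), pkg_at(p1,gate), truck_at(t3,gate)}

== RESULT ==
["in(p4,t3)", "pkg_at(p1,gate)", "truck_at(t3,gate)"]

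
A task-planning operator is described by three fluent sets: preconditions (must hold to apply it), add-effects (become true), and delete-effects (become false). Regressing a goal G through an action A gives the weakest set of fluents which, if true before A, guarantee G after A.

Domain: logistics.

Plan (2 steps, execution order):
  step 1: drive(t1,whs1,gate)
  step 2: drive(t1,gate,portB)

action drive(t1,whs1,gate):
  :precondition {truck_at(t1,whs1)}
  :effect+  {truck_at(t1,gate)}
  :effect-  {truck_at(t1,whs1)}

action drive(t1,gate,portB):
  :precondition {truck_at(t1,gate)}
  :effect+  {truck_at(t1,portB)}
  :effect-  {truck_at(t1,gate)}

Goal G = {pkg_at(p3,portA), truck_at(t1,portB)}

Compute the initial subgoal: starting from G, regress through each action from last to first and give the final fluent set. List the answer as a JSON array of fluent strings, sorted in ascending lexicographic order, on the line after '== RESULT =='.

Work backward from the goal:
  through step 2 (drive(t1,gate,portB)): drop {truck_at(t1,portB)}, keep {pkg_at(p3,portA)}, require {truck_at(t1,gate)}
    → {pkg_at(p3,portA), truck_at(t1,gate)}
  through step 1 (drive(t1,whs1,gate)): drop {truck_at(t1,gate)}, keep {pkg_at(p3,portA)}, require {truck_at(t1,whs1)}
    → {pkg_at(p3,portA), truck_at(t1,whs1)}

== RESULT ==
["pkg_at(p3,portA)", "truck_at(t1,whs1)"]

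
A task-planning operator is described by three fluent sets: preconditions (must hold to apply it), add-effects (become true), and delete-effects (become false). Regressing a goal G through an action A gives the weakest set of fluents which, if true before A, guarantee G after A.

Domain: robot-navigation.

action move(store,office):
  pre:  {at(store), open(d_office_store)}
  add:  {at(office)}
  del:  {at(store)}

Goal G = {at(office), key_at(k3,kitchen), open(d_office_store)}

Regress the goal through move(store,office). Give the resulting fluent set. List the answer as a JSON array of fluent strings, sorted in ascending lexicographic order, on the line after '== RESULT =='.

Regress:
  G ∩ del = {}  (empty — regression defined)
  G \ add = {at(office), key_at(k3,kitchen), open(d_office_store)} \ {at(office)} = {key_at(k3,kitchen), open(d_office_store)}
  ∪ pre   = {key_at(k3,kitchen), open(d_office_store)} ∪ {at(store), open(d_office_store)}
          = {at(store), key_at(k3,kitchen), open(d_office_store)}

== RESULT ==
["at(store)", "key_at(k3,kitchen)", "open(d_office_store)"]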